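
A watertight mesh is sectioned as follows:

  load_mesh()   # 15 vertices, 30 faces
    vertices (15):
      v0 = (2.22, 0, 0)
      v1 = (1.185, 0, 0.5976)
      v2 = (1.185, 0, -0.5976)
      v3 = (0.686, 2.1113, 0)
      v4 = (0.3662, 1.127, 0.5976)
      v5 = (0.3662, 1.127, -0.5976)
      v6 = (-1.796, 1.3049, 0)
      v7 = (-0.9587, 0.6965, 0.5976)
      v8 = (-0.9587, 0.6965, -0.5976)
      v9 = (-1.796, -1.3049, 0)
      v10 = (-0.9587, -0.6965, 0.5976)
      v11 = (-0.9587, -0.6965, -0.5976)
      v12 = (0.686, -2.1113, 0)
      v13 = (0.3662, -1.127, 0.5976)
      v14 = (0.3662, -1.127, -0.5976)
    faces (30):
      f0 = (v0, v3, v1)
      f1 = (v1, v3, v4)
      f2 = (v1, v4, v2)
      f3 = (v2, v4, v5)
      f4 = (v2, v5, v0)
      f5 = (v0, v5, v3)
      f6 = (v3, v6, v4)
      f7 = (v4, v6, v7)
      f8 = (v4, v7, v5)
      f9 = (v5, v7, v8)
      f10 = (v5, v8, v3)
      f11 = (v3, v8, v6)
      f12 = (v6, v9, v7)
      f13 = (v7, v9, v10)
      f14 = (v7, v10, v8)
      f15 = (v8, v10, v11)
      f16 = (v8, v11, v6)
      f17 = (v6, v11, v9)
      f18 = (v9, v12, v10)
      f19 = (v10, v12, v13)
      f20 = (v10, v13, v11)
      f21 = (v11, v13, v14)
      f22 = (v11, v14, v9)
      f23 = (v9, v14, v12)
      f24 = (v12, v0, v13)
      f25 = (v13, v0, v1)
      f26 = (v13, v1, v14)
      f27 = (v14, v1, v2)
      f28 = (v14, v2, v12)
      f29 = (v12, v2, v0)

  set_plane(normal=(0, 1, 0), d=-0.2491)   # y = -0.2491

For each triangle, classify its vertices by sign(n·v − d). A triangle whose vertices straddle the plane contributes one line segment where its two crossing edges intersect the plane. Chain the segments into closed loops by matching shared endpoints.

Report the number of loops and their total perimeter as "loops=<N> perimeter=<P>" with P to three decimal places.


loops=2 perimeter=6.838

Straddling triangles (12 of 30):
  (v6,v9,v7) [+-+] → (-1.796, -0.2491, 0)–(-1.3543, -0.2491, 0.315252)  len=0.5427
  (v7,v9,v10) [+--] → (-1.3543, -0.2491, 0.315252)–(-0.9587, -0.2491, 0.5976)  len=0.4860
  (v7,v10,v8) [+-+] → (-0.9587, -0.2491, 0.5976)–(-0.9587, -0.2491, 0.213729)  len=0.3839
  (v8,v10,v11) [+--] → (-0.9587, -0.2491, 0.213729)–(-0.9587, -0.2491, -0.5976)  len=0.8113
  (v8,v11,v6) [+-+] → (-0.9587, -0.2491, -0.5976)–(-1.14587, -0.2491, -0.46401)  len=0.2300
  (v6,v11,v9) [+--] → (-1.14587, -0.2491, -0.46401)–(-1.796, -0.2491, 0)  len=0.7987
  (v12,v0,v13) [-+-] → (2.03901, -0.2491, 0)–(1.81026, -0.2491, 0.132087)  len=0.2642
  (v13,v0,v1) [-++] → (1.81026, -0.2491, 0.132087)–(1.00402, -0.2491, 0.5976)  len=0.9310
  (v13,v1,v14) [-+-] → (1.00402, -0.2491, 0.5976)–(1.00402, -0.2491, 0.333426)  len=0.2642
  (v14,v1,v2) [-++] → (1.00402, -0.2491, 0.333426)–(1.00402, -0.2491, -0.5976)  len=0.9310
  (v14,v2,v12) [-+-] → (1.00402, -0.2491, -0.5976)–(1.12613, -0.2491, -0.527093)  len=0.1410
  (v12,v2,v0) [-++] → (1.12613, -0.2491, -0.527093)–(2.03901, -0.2491, 0)  len=1.0541

Chained into 2 loop(s):
  loop 1: 6 segments, perimeter = 3.2526
  loop 2: 6 segments, perimeter = 3.5855
Total perimeter = 6.838


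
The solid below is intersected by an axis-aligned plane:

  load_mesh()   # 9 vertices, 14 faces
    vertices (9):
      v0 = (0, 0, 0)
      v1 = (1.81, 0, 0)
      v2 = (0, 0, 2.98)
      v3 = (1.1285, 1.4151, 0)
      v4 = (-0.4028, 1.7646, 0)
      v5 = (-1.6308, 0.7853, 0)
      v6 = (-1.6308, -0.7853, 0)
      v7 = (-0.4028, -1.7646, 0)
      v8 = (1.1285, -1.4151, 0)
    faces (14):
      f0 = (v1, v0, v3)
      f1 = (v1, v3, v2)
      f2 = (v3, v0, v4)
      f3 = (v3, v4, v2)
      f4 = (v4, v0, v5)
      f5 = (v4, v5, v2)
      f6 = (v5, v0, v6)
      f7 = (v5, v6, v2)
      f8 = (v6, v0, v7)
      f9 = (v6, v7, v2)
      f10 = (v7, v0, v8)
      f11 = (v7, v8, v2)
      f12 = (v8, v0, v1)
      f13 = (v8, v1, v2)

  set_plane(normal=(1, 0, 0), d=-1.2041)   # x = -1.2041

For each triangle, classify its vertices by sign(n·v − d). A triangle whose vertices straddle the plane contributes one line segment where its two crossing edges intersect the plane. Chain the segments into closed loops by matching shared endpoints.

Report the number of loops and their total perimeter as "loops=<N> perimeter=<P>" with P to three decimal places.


Straddling triangles (6 of 14):
  (v4,v0,v5) [++-] → (-1.2041, 0.579826, 0)–(-1.2041, 1.12558, 0)  len=0.5458
  (v4,v5,v2) [+-+] → (-1.2041, 1.12558, 0)–(-1.2041, 0.579826, 0.779719)  len=0.9517
  (v5,v0,v6) [-+-] → (-1.2041, 0.579826, 0)–(-1.2041, -0.579826, 0)  len=1.1597
  (v5,v6,v2) [--+] → (-1.2041, -0.579826, 0.779719)–(-1.2041, 0.579826, 0.779719)  len=1.1597
  (v6,v0,v7) [-++] → (-1.2041, -0.579826, 0)–(-1.2041, -1.12558, 0)  len=0.5458
  (v6,v7,v2) [-++] → (-1.2041, -1.12558, 0)–(-1.2041, -0.579826, 0.779719)  len=0.9517

Chained into 1 loop(s):
  loop 1: 6 segments, perimeter = 5.3143
Total perimeter = 5.314

loops=1 perimeter=5.314


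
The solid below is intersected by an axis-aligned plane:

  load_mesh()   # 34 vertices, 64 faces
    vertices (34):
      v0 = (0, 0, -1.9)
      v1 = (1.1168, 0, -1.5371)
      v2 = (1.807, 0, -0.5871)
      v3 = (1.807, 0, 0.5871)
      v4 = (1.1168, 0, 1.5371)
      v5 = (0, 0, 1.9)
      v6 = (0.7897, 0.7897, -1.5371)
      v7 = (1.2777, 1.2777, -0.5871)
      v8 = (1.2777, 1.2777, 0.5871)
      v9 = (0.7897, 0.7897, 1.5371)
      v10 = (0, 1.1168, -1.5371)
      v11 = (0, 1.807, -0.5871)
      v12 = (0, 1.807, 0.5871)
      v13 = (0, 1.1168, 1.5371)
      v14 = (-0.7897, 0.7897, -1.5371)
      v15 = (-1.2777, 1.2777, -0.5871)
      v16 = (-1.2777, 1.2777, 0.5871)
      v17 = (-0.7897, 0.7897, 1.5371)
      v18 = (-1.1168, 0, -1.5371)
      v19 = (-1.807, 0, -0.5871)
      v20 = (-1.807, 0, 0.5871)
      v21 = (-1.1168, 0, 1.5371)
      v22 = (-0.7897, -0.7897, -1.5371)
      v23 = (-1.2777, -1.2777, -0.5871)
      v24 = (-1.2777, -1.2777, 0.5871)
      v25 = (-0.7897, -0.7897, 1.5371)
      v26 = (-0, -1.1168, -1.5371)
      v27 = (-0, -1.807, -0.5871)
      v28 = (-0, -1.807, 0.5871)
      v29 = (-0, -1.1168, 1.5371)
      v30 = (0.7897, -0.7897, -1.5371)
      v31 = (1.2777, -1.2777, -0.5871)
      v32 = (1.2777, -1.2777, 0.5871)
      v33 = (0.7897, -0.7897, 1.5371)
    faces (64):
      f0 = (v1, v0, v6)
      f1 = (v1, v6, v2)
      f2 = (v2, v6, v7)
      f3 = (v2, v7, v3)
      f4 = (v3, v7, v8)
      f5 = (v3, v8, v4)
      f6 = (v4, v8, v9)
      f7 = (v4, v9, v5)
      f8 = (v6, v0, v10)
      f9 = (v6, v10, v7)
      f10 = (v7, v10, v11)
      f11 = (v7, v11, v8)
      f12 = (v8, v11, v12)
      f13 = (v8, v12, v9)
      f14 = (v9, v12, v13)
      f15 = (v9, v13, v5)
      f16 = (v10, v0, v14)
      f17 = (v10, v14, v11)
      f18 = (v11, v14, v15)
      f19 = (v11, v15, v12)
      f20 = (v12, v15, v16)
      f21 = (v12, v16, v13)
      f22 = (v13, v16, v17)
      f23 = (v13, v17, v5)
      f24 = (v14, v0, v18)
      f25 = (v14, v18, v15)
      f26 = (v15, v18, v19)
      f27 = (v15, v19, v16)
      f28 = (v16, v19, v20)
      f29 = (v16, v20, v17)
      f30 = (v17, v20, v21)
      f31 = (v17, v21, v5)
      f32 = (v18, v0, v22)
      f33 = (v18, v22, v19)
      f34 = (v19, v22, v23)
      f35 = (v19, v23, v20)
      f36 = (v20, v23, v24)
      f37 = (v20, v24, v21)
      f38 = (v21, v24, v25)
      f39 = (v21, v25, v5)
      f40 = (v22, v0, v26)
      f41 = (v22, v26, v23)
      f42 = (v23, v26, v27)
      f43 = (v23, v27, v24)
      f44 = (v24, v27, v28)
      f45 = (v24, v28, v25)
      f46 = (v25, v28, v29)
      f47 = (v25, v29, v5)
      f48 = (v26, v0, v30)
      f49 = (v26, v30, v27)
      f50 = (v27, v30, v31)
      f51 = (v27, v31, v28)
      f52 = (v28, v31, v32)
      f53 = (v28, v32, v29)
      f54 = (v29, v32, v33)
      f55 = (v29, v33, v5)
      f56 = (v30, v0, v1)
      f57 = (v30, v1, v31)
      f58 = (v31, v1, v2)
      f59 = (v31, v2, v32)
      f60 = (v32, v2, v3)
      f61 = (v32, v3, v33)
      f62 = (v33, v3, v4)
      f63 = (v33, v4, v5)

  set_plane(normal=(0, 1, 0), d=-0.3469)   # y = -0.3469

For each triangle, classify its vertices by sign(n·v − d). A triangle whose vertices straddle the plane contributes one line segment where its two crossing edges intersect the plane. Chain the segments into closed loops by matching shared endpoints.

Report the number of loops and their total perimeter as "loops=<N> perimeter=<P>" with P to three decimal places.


loops=1 perimeter=11.079

Straddling triangles (20 of 64):
  (v18,v0,v22) [++-] → (-0.3469, -0.3469, -1.74059)–(-0.973111, -0.3469, -1.5371)  len=0.6584
  (v18,v22,v19) [+-+] → (-0.973111, -0.3469, -1.5371)–(-1.36012, -0.3469, -1.00442)  len=0.6584
  (v19,v22,v23) [+--] → (-1.36012, -0.3469, -1.00442)–(-1.66329, -0.3469, -0.5871)  len=0.5158
  (v19,v23,v20) [+-+] → (-1.66329, -0.3469, -0.5871)–(-1.66329, -0.3469, 0.268301)  len=0.8554
  (v20,v23,v24) [+--] → (-1.66329, -0.3469, 0.268301)–(-1.66329, -0.3469, 0.5871)  len=0.3188
  (v20,v24,v21) [+-+] → (-1.66329, -0.3469, 0.5871)–(-1.16048, -0.3469, 1.27917)  len=0.8554
  (v21,v24,v25) [+--] → (-1.16048, -0.3469, 1.27917)–(-0.973111, -0.3469, 1.5371)  len=0.3188
  (v21,v25,v5) [+-+] → (-0.973111, -0.3469, 1.5371)–(-0.3469, -0.3469, 1.74059)  len=0.6584
  (v22,v0,v26) [-+-] → (-0.3469, -0.3469, -1.74059)–(0, -0.3469, -1.78728)  len=0.3500
  (v25,v29,v5) [--+] → (0, -0.3469, 1.78728)–(-0.3469, -0.3469, 1.74059)  len=0.3500
  (v26,v0,v30) [-+-] → (0, -0.3469, -1.78728)–(0.3469, -0.3469, -1.74059)  len=0.3500
  (v29,v33,v5) [--+] → (0.3469, -0.3469, 1.74059)–(0, -0.3469, 1.78728)  len=0.3500
  (v30,v0,v1) [-++] → (0.3469, -0.3469, -1.74059)–(0.973111, -0.3469, -1.5371)  len=0.6584
  (v30,v1,v31) [-+-] → (0.973111, -0.3469, -1.5371)–(1.16048, -0.3469, -1.27917)  len=0.3188
  (v31,v1,v2) [-++] → (1.16048, -0.3469, -1.27917)–(1.66329, -0.3469, -0.5871)  len=0.8554
  (v31,v2,v32) [-+-] → (1.66329, -0.3469, -0.5871)–(1.66329, -0.3469, -0.268301)  len=0.3188
  (v32,v2,v3) [-++] → (1.66329, -0.3469, -0.268301)–(1.66329, -0.3469, 0.5871)  len=0.8554
  (v32,v3,v33) [-+-] → (1.66329, -0.3469, 0.5871)–(1.36012, -0.3469, 1.00442)  len=0.5158
  (v33,v3,v4) [-++] → (1.36012, -0.3469, 1.00442)–(0.973111, -0.3469, 1.5371)  len=0.6584
  (v33,v4,v5) [-++] → (0.973111, -0.3469, 1.5371)–(0.3469, -0.3469, 1.74059)  len=0.6584

Chained into 1 loop(s):
  loop 1: 20 segments, perimeter = 11.0793
Total perimeter = 11.079


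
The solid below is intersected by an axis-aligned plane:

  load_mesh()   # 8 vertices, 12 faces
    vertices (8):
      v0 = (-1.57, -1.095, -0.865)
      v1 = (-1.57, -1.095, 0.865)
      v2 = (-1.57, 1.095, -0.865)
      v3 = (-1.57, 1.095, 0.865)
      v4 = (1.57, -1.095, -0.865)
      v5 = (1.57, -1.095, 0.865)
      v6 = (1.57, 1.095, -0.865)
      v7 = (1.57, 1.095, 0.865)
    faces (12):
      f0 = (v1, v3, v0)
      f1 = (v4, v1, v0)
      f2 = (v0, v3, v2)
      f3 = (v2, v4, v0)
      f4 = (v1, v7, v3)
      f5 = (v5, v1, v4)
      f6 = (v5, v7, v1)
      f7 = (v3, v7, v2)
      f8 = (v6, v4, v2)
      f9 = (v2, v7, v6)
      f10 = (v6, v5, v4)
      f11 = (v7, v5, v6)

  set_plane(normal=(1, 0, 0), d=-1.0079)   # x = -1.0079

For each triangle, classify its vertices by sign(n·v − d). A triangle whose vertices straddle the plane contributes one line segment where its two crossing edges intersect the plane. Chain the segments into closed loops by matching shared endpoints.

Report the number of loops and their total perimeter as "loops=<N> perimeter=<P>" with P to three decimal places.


Straddling triangles (8 of 12):
  (v4,v1,v0) [+--] → (-1.0079, -1.095, 0.555308)–(-1.0079, -1.095, -0.865)  len=1.4203
  (v2,v4,v0) [-+-] → (-1.0079, 0.702962, -0.865)–(-1.0079, -1.095, -0.865)  len=1.7980
  (v1,v7,v3) [-+-] → (-1.0079, -0.702962, 0.865)–(-1.0079, 1.095, 0.865)  len=1.7980
  (v5,v1,v4) [+-+] → (-1.0079, -1.095, 0.865)–(-1.0079, -1.095, 0.555308)  len=0.3097
  (v5,v7,v1) [++-] → (-1.0079, -0.702962, 0.865)–(-1.0079, -1.095, 0.865)  len=0.3920
  (v3,v7,v2) [-+-] → (-1.0079, 1.095, 0.865)–(-1.0079, 1.095, -0.555308)  len=1.4203
  (v6,v4,v2) [++-] → (-1.0079, 0.702962, -0.865)–(-1.0079, 1.095, -0.865)  len=0.3920
  (v2,v7,v6) [-++] → (-1.0079, 1.095, -0.555308)–(-1.0079, 1.095, -0.865)  len=0.3097

Chained into 1 loop(s):
  loop 1: 8 segments, perimeter = 7.8400
Total perimeter = 7.840

loops=1 perimeter=7.840


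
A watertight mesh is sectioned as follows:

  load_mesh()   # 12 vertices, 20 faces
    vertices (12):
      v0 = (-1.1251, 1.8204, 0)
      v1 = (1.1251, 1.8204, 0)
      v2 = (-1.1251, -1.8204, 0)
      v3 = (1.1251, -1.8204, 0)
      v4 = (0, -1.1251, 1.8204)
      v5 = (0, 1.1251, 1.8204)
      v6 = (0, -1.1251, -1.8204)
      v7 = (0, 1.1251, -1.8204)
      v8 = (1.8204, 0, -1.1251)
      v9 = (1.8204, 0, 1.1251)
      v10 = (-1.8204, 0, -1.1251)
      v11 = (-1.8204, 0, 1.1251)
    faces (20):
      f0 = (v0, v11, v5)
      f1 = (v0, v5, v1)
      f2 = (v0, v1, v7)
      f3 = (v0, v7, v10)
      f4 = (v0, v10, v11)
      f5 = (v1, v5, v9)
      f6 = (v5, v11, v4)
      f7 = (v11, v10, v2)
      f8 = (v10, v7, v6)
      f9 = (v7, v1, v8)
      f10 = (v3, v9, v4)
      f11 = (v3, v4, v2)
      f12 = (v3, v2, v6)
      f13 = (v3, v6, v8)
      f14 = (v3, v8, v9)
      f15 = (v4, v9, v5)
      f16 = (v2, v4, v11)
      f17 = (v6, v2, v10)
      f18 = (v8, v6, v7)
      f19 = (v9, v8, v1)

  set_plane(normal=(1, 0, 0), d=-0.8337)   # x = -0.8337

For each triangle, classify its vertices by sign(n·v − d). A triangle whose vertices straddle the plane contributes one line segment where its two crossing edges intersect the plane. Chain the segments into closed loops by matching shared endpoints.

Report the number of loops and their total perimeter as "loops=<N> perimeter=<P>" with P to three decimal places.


loops=1 perimeter=10.287

Straddling triangles (10 of 20):
  (v0,v11,v5) [--+] → (-0.8337, 0.609831, 1.50197)–(-0.8337, 1.64032, 0.471482)  len=1.4573
  (v0,v5,v1) [-++] → (-0.8337, 1.64032, 0.471482)–(-0.8337, 1.8204, 0)  len=0.5047
  (v0,v1,v7) [-++] → (-0.8337, 1.8204, 0)–(-0.8337, 1.64032, -0.471482)  len=0.5047
  (v0,v7,v10) [-+-] → (-0.8337, 1.64032, -0.471482)–(-0.8337, 0.609831, -1.50197)  len=1.4573
  (v5,v11,v4) [+-+] → (-0.8337, 0.609831, 1.50197)–(-0.8337, -0.609831, 1.50197)  len=1.2197
  (v10,v7,v6) [-++] → (-0.8337, 0.609831, -1.50197)–(-0.8337, -0.609831, -1.50197)  len=1.2197
  (v3,v4,v2) [++-] → (-0.8337, -1.64032, 0.471482)–(-0.8337, -1.8204, 0)  len=0.5047
  (v3,v2,v6) [+-+] → (-0.8337, -1.8204, 0)–(-0.8337, -1.64032, -0.471482)  len=0.5047
  (v2,v4,v11) [-+-] → (-0.8337, -1.64032, 0.471482)–(-0.8337, -0.609831, 1.50197)  len=1.4573
  (v6,v2,v10) [+--] → (-0.8337, -1.64032, -0.471482)–(-0.8337, -0.609831, -1.50197)  len=1.4573

Chained into 1 loop(s):
  loop 1: 10 segments, perimeter = 10.2874
Total perimeter = 10.287


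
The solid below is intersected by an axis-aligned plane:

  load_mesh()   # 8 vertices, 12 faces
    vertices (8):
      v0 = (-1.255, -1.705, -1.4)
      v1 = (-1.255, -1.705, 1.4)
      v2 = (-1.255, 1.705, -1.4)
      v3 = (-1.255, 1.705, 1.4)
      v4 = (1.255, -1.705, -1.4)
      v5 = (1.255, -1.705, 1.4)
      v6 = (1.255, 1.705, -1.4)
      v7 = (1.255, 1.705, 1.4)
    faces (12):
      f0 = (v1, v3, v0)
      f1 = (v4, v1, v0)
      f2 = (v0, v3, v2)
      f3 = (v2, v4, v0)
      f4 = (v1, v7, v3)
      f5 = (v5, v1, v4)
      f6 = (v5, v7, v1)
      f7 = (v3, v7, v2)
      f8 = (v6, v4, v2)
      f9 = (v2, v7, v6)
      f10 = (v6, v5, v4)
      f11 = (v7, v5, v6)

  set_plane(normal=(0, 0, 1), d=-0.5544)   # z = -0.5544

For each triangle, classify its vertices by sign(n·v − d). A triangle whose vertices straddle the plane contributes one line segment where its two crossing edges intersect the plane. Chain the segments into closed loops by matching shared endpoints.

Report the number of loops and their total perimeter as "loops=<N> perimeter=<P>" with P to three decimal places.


Straddling triangles (8 of 12):
  (v1,v3,v0) [++-] → (-1.255, -0.67518, -0.5544)–(-1.255, -1.705, -0.5544)  len=1.0298
  (v4,v1,v0) [-+-] → (0.49698, -1.705, -0.5544)–(-1.255, -1.705, -0.5544)  len=1.7520
  (v0,v3,v2) [-+-] → (-1.255, -0.67518, -0.5544)–(-1.255, 1.705, -0.5544)  len=2.3802
  (v5,v1,v4) [++-] → (0.49698, -1.705, -0.5544)–(1.255, -1.705, -0.5544)  len=0.7580
  (v3,v7,v2) [++-] → (-0.49698, 1.705, -0.5544)–(-1.255, 1.705, -0.5544)  len=0.7580
  (v2,v7,v6) [-+-] → (-0.49698, 1.705, -0.5544)–(1.255, 1.705, -0.5544)  len=1.7520
  (v6,v5,v4) [-+-] → (1.255, 0.67518, -0.5544)–(1.255, -1.705, -0.5544)  len=2.3802
  (v7,v5,v6) [++-] → (1.255, 0.67518, -0.5544)–(1.255, 1.705, -0.5544)  len=1.0298

Chained into 1 loop(s):
  loop 1: 8 segments, perimeter = 11.8400
Total perimeter = 11.840

loops=1 perimeter=11.840


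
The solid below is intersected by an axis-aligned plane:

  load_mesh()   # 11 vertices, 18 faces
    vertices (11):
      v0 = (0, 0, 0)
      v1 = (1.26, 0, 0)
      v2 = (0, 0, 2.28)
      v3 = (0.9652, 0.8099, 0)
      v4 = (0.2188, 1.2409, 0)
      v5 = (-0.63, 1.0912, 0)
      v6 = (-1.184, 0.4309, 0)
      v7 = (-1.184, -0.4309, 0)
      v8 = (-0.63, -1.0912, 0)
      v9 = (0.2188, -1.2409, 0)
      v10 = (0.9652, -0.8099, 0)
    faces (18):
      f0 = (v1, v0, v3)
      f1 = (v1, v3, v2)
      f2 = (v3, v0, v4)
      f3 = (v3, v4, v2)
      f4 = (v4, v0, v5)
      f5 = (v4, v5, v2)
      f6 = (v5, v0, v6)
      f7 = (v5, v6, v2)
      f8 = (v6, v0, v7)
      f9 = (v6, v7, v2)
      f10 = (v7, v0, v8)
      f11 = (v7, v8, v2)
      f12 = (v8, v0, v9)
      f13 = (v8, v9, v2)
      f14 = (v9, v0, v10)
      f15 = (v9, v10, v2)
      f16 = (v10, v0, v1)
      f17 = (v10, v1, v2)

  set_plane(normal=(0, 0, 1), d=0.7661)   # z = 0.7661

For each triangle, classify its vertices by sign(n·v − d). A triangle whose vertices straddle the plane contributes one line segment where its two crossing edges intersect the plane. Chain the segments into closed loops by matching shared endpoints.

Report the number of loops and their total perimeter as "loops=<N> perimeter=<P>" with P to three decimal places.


Straddling triangles (9 of 18):
  (v1,v3,v2) [--+] → (0.640884, 0.537766, 0.7661)–(0.836629, 0, 0.7661)  len=0.5723
  (v3,v4,v2) [--+] → (0.145281, 0.823947, 0.7661)–(0.640884, 0.537766, 0.7661)  len=0.5723
  (v4,v5,v2) [--+] → (-0.418314, 0.724547, 0.7661)–(0.145281, 0.823947, 0.7661)  len=0.5723
  (v5,v6,v2) [--+] → (-0.786166, 0.286114, 0.7661)–(-0.418314, 0.724547, 0.7661)  len=0.5723
  (v6,v7,v2) [--+] → (-0.786166, -0.286114, 0.7661)–(-0.786166, 0.286114, 0.7661)  len=0.5722
  (v7,v8,v2) [--+] → (-0.418314, -0.724547, 0.7661)–(-0.786166, -0.286114, 0.7661)  len=0.5723
  (v8,v9,v2) [--+] → (0.145281, -0.823947, 0.7661)–(-0.418314, -0.724547, 0.7661)  len=0.5723
  (v9,v10,v2) [--+] → (0.640884, -0.537766, 0.7661)–(0.145281, -0.823947, 0.7661)  len=0.5723
  (v10,v1,v2) [--+] → (0.836629, 0, 0.7661)–(0.640884, -0.537766, 0.7661)  len=0.5723

Chained into 1 loop(s):
  loop 1: 9 segments, perimeter = 5.1506
Total perimeter = 5.151

loops=1 perimeter=5.151


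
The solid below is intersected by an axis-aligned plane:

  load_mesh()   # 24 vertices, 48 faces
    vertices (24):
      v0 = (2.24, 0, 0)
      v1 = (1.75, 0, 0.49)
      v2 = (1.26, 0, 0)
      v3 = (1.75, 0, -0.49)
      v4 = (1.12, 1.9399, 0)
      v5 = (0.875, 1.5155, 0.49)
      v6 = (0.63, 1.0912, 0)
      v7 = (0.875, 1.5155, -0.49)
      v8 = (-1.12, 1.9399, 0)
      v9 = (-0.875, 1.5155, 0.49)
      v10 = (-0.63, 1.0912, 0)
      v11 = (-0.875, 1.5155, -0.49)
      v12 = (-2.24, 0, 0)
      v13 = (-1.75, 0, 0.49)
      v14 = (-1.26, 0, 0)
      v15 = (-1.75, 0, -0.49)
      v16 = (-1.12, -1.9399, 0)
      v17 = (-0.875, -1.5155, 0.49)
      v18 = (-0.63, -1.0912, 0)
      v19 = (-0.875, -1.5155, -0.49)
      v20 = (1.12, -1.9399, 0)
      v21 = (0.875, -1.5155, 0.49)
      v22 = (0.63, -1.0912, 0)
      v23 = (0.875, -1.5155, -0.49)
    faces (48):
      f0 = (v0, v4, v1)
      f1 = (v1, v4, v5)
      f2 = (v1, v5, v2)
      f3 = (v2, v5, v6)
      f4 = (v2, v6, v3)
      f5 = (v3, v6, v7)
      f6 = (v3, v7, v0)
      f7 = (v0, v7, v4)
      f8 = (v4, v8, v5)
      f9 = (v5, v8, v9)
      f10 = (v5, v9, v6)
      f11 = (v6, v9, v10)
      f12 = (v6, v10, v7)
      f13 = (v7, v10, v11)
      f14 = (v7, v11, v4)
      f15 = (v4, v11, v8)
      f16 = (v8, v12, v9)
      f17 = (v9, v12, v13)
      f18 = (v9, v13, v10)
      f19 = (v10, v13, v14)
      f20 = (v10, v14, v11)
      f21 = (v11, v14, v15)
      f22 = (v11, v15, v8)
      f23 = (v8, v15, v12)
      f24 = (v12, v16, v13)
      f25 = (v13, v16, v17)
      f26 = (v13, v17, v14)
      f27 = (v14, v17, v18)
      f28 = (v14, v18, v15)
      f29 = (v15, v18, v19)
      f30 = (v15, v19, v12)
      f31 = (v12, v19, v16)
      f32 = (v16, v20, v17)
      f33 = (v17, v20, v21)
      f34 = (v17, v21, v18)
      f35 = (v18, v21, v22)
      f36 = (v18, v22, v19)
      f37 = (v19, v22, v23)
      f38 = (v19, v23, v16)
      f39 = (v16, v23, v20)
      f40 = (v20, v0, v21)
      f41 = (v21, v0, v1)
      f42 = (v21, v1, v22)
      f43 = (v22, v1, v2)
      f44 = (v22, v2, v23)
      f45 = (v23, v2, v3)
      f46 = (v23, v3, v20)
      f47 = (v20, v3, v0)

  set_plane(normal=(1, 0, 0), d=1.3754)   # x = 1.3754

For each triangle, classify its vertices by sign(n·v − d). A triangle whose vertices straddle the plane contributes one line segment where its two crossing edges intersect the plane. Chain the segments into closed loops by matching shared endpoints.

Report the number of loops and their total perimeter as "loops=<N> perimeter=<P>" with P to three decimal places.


Straddling triangles (14 of 48):
  (v0,v4,v1) [+-+] → (1.3754, 1.49753, 0)–(1.3754, 1.15347, 0.198644)  len=0.3973
  (v1,v4,v5) [+--] → (1.3754, 1.15347, 0.198644)–(1.3754, 0.648807, 0.49)  len=0.5827
  (v1,v5,v2) [+--] → (1.3754, 0.648807, 0.49)–(1.3754, 0, 0.1154)  len=0.7492
  (v2,v6,v3) [--+] → (1.3754, 0.364967, -0.326112)–(1.3754, 0, -0.1154)  len=0.4214
  (v3,v6,v7) [+--] → (1.3754, 0.364967, -0.326113)–(1.3754, 0.648807, -0.49)  len=0.3278
  (v3,v7,v0) [+-+] → (1.3754, 0.648807, -0.49)–(1.3754, 0.959928, -0.310369)  len=0.3593
  (v0,v7,v4) [+--] → (1.3754, 0.959928, -0.310369)–(1.3754, 1.49753, 0)  len=0.6208
  (v20,v0,v21) [-+-] → (1.3754, -1.49753, 0)–(1.3754, -0.959928, 0.310369)  len=0.6208
  (v21,v0,v1) [-++] → (1.3754, -0.959928, 0.310369)–(1.3754, -0.648807, 0.49)  len=0.3593
  (v21,v1,v22) [-+-] → (1.3754, -0.648807, 0.49)–(1.3754, -0.364967, 0.326113)  len=0.3278
  (v22,v1,v2) [-+-] → (1.3754, -0.364967, 0.326112)–(1.3754, 0, 0.1154)  len=0.4214
  (v23,v2,v3) [--+] → (1.3754, 0, -0.1154)–(1.3754, -0.648807, -0.49)  len=0.7492
  (v23,v3,v20) [-+-] → (1.3754, -0.648807, -0.49)–(1.3754, -1.15347, -0.198644)  len=0.5827
  (v20,v3,v0) [-++] → (1.3754, -1.15347, -0.198644)–(1.3754, -1.49753, 0)  len=0.3973

Chained into 1 loop(s):
  loop 1: 14 segments, perimeter = 6.9168
Total perimeter = 6.917

loops=1 perimeter=6.917


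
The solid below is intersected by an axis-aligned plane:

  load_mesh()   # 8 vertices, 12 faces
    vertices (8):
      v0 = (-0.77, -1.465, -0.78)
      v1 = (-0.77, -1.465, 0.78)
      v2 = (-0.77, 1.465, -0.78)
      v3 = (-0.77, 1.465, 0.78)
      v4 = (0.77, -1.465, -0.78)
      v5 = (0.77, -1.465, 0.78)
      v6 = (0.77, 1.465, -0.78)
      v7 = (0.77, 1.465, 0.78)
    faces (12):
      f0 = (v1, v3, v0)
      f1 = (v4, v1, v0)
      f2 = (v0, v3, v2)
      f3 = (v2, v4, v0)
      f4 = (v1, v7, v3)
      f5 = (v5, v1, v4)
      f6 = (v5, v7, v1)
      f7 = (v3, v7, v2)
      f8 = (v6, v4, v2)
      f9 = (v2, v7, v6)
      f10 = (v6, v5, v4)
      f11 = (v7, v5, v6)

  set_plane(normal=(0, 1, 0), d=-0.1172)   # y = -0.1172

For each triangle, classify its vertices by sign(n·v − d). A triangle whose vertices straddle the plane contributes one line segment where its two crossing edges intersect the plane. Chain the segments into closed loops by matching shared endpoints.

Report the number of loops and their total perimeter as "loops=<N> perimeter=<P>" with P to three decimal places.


loops=1 perimeter=6.200

Straddling triangles (8 of 12):
  (v1,v3,v0) [-+-] → (-0.77, -0.1172, 0.78)–(-0.77, -0.1172, -0.0624)  len=0.8424
  (v0,v3,v2) [-++] → (-0.77, -0.1172, -0.0624)–(-0.77, -0.1172, -0.78)  len=0.7176
  (v2,v4,v0) [+--] → (0.0616, -0.1172, -0.78)–(-0.77, -0.1172, -0.78)  len=0.8316
  (v1,v7,v3) [-++] → (-0.0616, -0.1172, 0.78)–(-0.77, -0.1172, 0.78)  len=0.7084
  (v5,v7,v1) [-+-] → (0.77, -0.1172, 0.78)–(-0.0616, -0.1172, 0.78)  len=0.8316
  (v6,v4,v2) [+-+] → (0.77, -0.1172, -0.78)–(0.0616, -0.1172, -0.78)  len=0.7084
  (v6,v5,v4) [+--] → (0.77, -0.1172, 0.0624)–(0.77, -0.1172, -0.78)  len=0.8424
  (v7,v5,v6) [+-+] → (0.77, -0.1172, 0.78)–(0.77, -0.1172, 0.0624)  len=0.7176

Chained into 1 loop(s):
  loop 1: 8 segments, perimeter = 6.2000
Total perimeter = 6.200


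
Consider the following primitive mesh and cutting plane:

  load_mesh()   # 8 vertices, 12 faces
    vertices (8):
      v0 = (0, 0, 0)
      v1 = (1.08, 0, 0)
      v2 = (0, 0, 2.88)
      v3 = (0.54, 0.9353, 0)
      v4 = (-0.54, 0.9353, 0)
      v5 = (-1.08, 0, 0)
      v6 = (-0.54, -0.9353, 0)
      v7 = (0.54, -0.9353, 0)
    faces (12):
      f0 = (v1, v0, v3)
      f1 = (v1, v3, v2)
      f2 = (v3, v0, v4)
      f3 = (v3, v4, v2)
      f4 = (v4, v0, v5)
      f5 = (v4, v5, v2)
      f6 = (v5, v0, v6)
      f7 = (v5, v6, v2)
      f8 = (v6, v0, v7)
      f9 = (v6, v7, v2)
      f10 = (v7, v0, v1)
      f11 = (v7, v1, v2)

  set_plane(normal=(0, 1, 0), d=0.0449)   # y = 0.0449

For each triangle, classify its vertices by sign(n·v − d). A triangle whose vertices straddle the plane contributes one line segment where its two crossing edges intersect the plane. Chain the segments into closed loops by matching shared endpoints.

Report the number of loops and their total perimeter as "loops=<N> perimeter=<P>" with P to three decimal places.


Straddling triangles (6 of 12):
  (v1,v0,v3) [--+] → (0.0259232, 0.0449, 0)–(1.05408, 0.0449, 0)  len=1.0282
  (v1,v3,v2) [-+-] → (1.05408, 0.0449, 0)–(0.0259232, 0.0449, 2.74174)  len=2.9282
  (v3,v0,v4) [+-+] → (0.0259232, 0.0449, 0)–(-0.0259232, 0.0449, 0)  len=0.0518
  (v3,v4,v2) [++-] → (-0.0259232, 0.0449, 2.74174)–(0.0259232, 0.0449, 2.74174)  len=0.0518
  (v4,v0,v5) [+--] → (-0.0259232, 0.0449, 0)–(-1.05408, 0.0449, 0)  len=1.0282
  (v4,v5,v2) [+--] → (-1.05408, 0.0449, 0)–(-0.0259232, 0.0449, 2.74174)  len=2.9282

Chained into 1 loop(s):
  loop 1: 6 segments, perimeter = 8.0164
Total perimeter = 8.016

loops=1 perimeter=8.016


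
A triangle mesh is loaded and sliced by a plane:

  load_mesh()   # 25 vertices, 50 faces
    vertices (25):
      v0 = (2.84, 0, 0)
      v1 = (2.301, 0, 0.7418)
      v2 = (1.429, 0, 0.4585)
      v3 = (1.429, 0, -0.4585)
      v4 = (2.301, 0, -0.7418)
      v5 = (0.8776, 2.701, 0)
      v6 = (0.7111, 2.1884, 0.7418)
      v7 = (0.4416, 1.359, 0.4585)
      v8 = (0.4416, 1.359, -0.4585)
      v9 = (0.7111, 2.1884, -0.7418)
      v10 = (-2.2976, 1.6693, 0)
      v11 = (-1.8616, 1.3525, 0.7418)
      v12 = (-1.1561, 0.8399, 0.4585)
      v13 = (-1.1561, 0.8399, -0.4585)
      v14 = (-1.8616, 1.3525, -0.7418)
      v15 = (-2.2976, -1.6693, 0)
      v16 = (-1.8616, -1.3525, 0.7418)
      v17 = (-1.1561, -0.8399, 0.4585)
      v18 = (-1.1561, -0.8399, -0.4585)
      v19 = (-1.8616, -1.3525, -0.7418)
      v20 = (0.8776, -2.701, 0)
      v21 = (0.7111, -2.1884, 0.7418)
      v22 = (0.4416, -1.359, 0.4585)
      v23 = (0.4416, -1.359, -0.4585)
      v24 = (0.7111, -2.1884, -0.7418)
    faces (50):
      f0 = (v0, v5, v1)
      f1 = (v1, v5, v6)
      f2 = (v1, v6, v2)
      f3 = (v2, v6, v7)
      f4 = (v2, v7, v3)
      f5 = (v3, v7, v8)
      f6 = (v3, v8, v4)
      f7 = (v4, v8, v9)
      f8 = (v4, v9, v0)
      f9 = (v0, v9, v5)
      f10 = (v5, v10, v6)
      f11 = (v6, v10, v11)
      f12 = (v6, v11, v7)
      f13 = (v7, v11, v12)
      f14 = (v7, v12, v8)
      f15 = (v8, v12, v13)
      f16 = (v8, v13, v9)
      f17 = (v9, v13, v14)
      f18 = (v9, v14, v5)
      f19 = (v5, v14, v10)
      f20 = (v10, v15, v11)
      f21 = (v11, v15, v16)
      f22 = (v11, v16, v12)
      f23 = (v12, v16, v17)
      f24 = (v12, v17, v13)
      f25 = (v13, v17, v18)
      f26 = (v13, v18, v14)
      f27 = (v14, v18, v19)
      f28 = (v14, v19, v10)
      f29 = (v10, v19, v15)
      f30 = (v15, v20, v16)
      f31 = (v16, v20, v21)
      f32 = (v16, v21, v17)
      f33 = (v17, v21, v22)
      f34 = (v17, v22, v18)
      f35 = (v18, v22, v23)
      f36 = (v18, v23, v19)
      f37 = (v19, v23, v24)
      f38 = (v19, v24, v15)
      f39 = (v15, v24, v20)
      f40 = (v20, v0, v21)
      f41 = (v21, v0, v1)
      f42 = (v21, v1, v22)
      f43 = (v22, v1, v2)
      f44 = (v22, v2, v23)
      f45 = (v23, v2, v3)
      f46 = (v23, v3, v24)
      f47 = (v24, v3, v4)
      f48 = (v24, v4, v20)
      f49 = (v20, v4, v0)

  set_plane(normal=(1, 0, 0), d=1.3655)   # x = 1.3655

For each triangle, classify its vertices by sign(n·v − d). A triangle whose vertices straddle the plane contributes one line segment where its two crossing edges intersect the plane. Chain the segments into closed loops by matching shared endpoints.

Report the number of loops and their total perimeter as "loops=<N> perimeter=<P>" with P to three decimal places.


loops=2 perimeter=10.963

Straddling triangles (20 of 50):
  (v0,v5,v1) [+-+] → (1.3655, 2.02947, 0)–(1.3655, 1.77518, 0.254267)  len=0.3596
  (v1,v5,v6) [+--] → (1.3655, 1.77518, 0.254267)–(1.3655, 1.28766, 0.7418)  len=0.6895
  (v1,v6,v2) [+-+] → (1.3655, 1.28766, 0.7418)–(1.3655, 0.193569, 0.483559)  len=1.1242
  (v2,v6,v7) [+--] → (1.3655, 0.193569, 0.483559)–(1.3655, 0.0873977, 0.4585)  len=0.1091
  (v2,v7,v3) [+-+] → (1.3655, 0.0873977, 0.4585)–(1.3655, 0.0873977, -0.399527)  len=0.8580
  (v3,v7,v8) [+--] → (1.3655, 0.0873977, -0.399527)–(1.3655, 0.0873977, -0.4585)  len=0.0590
  (v3,v8,v4) [+-+] → (1.3655, 0.0873977, -0.4585)–(1.3655, 0.683739, -0.599266)  len=0.6127
  (v4,v8,v9) [+--] → (1.3655, 0.683739, -0.599266)–(1.3655, 1.28766, -0.7418)  len=0.6205
  (v4,v9,v0) [+-+] → (1.3655, 1.28766, -0.7418)–(1.3655, 1.51571, -0.513779)  len=0.3225
  (v0,v9,v5) [+--] → (1.3655, 1.51571, -0.513779)–(1.3655, 2.02947, 0)  len=0.7266
  (v20,v0,v21) [-+-] → (1.3655, -2.02947, 0)–(1.3655, -1.51571, 0.513779)  len=0.7266
  (v21,v0,v1) [-++] → (1.3655, -1.51571, 0.513779)–(1.3655, -1.28766, 0.7418)  len=0.3225
  (v21,v1,v22) [-+-] → (1.3655, -1.28766, 0.7418)–(1.3655, -0.683739, 0.599266)  len=0.6205
  (v22,v1,v2) [-++] → (1.3655, -0.683739, 0.599266)–(1.3655, -0.0873977, 0.4585)  len=0.6127
  (v22,v2,v23) [-+-] → (1.3655, -0.0873977, 0.4585)–(1.3655, -0.0873977, 0.399527)  len=0.0590
  (v23,v2,v3) [-++] → (1.3655, -0.0873977, 0.399527)–(1.3655, -0.0873977, -0.4585)  len=0.8580
  (v23,v3,v24) [-+-] → (1.3655, -0.0873977, -0.4585)–(1.3655, -0.193569, -0.483559)  len=0.1091
  (v24,v3,v4) [-++] → (1.3655, -0.193569, -0.483559)–(1.3655, -1.28766, -0.7418)  len=1.1242
  (v24,v4,v20) [-+-] → (1.3655, -1.28766, -0.7418)–(1.3655, -1.77518, -0.254267)  len=0.6895
  (v20,v4,v0) [-++] → (1.3655, -1.77518, -0.254267)–(1.3655, -2.02947, 0)  len=0.3596

Chained into 2 loop(s):
  loop 1: 10 segments, perimeter = 5.4816
  loop 2: 10 segments, perimeter = 5.4816
Total perimeter = 10.963


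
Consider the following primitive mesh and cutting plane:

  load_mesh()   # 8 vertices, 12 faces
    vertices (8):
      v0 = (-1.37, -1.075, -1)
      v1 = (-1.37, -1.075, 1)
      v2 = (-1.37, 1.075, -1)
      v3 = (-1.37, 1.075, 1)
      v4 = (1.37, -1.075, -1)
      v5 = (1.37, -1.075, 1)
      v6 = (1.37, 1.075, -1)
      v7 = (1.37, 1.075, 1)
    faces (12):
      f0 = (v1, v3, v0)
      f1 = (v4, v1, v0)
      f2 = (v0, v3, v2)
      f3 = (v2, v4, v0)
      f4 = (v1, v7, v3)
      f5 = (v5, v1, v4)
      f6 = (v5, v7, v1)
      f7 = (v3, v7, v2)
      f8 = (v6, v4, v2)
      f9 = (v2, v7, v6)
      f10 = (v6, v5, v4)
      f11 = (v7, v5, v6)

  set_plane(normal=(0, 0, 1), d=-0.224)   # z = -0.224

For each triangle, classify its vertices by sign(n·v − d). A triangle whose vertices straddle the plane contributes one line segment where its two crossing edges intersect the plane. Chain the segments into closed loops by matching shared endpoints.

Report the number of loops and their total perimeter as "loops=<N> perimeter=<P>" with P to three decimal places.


Straddling triangles (8 of 12):
  (v1,v3,v0) [++-] → (-1.37, -0.2408, -0.224)–(-1.37, -1.075, -0.224)  len=0.8342
  (v4,v1,v0) [-+-] → (0.30688, -1.075, -0.224)–(-1.37, -1.075, -0.224)  len=1.6769
  (v0,v3,v2) [-+-] → (-1.37, -0.2408, -0.224)–(-1.37, 1.075, -0.224)  len=1.3158
  (v5,v1,v4) [++-] → (0.30688, -1.075, -0.224)–(1.37, -1.075, -0.224)  len=1.0631
  (v3,v7,v2) [++-] → (-0.30688, 1.075, -0.224)–(-1.37, 1.075, -0.224)  len=1.0631
  (v2,v7,v6) [-+-] → (-0.30688, 1.075, -0.224)–(1.37, 1.075, -0.224)  len=1.6769
  (v6,v5,v4) [-+-] → (1.37, 0.2408, -0.224)–(1.37, -1.075, -0.224)  len=1.3158
  (v7,v5,v6) [++-] → (1.37, 0.2408, -0.224)–(1.37, 1.075, -0.224)  len=0.8342

Chained into 1 loop(s):
  loop 1: 8 segments, perimeter = 9.7800
Total perimeter = 9.780

loops=1 perimeter=9.780


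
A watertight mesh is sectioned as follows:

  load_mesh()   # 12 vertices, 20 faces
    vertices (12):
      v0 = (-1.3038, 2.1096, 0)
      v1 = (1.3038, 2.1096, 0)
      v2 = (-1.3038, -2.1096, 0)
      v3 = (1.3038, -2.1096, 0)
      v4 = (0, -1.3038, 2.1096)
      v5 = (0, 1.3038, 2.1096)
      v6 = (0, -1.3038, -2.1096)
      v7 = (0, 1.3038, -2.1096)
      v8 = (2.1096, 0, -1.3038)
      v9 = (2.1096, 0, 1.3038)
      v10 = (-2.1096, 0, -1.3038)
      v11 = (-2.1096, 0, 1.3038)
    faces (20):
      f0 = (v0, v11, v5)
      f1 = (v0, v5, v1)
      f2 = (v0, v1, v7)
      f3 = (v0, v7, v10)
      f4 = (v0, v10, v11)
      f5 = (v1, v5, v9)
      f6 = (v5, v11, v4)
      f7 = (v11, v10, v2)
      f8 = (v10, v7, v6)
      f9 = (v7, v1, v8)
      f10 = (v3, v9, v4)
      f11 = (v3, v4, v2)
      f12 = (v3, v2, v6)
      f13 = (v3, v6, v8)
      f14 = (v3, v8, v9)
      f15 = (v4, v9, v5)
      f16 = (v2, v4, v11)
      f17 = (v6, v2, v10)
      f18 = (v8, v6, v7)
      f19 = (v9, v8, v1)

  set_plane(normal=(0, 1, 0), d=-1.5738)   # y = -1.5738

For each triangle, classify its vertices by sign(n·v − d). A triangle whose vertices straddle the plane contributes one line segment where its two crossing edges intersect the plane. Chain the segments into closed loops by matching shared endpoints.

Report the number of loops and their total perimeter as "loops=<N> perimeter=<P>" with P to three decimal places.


loops=1 perimeter=9.134

Straddling triangles (8 of 20):
  (v11,v10,v2) [++-] → (-1.50846, -1.5738, -0.331141)–(-1.50846, -1.5738, 0.331141)  len=0.6623
  (v3,v9,v4) [-++] → (1.50846, -1.5738, 0.331141)–(0.436865, -1.5738, 1.40273)  len=1.5155
  (v3,v4,v2) [-+-] → (0.436865, -1.5738, 1.40273)–(-0.436865, -1.5738, 1.40273)  len=0.8737
  (v3,v2,v6) [--+] → (-0.436865, -1.5738, -1.40273)–(0.436865, -1.5738, -1.40273)  len=0.8737
  (v3,v6,v8) [-++] → (0.436865, -1.5738, -1.40273)–(1.50846, -1.5738, -0.331141)  len=1.5155
  (v3,v8,v9) [-++] → (1.50846, -1.5738, -0.331141)–(1.50846, -1.5738, 0.331141)  len=0.6623
  (v2,v4,v11) [-++] → (-0.436865, -1.5738, 1.40273)–(-1.50846, -1.5738, 0.331141)  len=1.5155
  (v6,v2,v10) [+-+] → (-0.436865, -1.5738, -1.40273)–(-1.50846, -1.5738, -0.331141)  len=1.5155

Chained into 1 loop(s):
  loop 1: 8 segments, perimeter = 9.1339
Total perimeter = 9.134


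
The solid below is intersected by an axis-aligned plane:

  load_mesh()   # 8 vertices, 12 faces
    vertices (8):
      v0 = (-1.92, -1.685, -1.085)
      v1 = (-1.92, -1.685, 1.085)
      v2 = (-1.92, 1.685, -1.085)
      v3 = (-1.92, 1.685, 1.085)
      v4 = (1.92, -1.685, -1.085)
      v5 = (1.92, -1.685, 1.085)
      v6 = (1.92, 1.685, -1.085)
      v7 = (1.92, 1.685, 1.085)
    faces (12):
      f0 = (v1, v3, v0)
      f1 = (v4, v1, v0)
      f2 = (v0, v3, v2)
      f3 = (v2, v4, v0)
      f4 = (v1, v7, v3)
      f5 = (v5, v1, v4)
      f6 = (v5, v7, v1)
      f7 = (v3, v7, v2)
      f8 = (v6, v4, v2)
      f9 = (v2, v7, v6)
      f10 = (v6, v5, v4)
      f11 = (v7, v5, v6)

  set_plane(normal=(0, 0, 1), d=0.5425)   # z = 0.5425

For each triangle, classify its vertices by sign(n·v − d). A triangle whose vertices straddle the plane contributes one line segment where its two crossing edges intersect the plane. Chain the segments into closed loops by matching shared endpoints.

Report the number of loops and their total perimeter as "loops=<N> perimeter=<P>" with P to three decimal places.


Straddling triangles (8 of 12):
  (v1,v3,v0) [++-] → (-1.92, 0.8425, 0.5425)–(-1.92, -1.685, 0.5425)  len=2.5275
  (v4,v1,v0) [-+-] → (-0.96, -1.685, 0.5425)–(-1.92, -1.685, 0.5425)  len=0.9600
  (v0,v3,v2) [-+-] → (-1.92, 0.8425, 0.5425)–(-1.92, 1.685, 0.5425)  len=0.8425
  (v5,v1,v4) [++-] → (-0.96, -1.685, 0.5425)–(1.92, -1.685, 0.5425)  len=2.8800
  (v3,v7,v2) [++-] → (0.96, 1.685, 0.5425)–(-1.92, 1.685, 0.5425)  len=2.8800
  (v2,v7,v6) [-+-] → (0.96, 1.685, 0.5425)–(1.92, 1.685, 0.5425)  len=0.9600
  (v6,v5,v4) [-+-] → (1.92, -0.8425, 0.5425)–(1.92, -1.685, 0.5425)  len=0.8425
  (v7,v5,v6) [++-] → (1.92, -0.8425, 0.5425)–(1.92, 1.685, 0.5425)  len=2.5275

Chained into 1 loop(s):
  loop 1: 8 segments, perimeter = 14.4200
Total perimeter = 14.420

loops=1 perimeter=14.420


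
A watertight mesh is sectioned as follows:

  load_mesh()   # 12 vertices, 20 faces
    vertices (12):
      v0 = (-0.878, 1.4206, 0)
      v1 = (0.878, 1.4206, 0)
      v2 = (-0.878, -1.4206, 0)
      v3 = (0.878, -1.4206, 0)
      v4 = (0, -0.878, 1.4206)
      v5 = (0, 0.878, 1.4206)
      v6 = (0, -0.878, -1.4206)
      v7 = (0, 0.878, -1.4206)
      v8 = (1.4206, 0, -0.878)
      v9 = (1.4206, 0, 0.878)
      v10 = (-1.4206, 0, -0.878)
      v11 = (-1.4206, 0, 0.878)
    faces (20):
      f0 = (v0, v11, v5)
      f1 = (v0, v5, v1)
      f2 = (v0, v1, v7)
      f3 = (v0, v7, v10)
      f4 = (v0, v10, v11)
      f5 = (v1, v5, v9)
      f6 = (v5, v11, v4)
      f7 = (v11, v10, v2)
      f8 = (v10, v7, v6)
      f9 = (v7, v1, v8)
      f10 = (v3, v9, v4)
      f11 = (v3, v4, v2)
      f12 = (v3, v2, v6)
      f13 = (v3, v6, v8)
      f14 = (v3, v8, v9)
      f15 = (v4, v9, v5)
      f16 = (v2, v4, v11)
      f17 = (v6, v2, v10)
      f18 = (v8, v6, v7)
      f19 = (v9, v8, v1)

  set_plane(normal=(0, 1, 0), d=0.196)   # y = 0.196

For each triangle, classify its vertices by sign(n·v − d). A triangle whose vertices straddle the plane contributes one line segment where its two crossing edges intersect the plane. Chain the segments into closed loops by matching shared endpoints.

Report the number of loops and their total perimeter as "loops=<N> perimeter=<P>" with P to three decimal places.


loops=1 perimeter=9.123

Straddling triangles (10 of 20):
  (v0,v11,v5) [+-+] → (-1.34574, 0.196, 0.756862)–(-1.10347, 0.196, 0.999127)  len=0.3426
  (v0,v7,v10) [++-] → (-1.10347, 0.196, -0.999127)–(-1.34574, 0.196, -0.756862)  len=0.3426
  (v0,v10,v11) [+--] → (-1.34574, 0.196, -0.756862)–(-1.34574, 0.196, 0.756862)  len=1.5137
  (v1,v5,v9) [++-] → (1.10347, 0.196, 0.999127)–(1.34574, 0.196, 0.756862)  len=0.3426
  (v5,v11,v4) [+--] → (-1.10347, 0.196, 0.999127)–(0, 0.196, 1.4206)  len=1.1812
  (v10,v7,v6) [-+-] → (-1.10347, 0.196, -0.999127)–(0, 0.196, -1.4206)  len=1.1812
  (v7,v1,v8) [++-] → (1.34574, 0.196, -0.756862)–(1.10347, 0.196, -0.999127)  len=0.3426
  (v4,v9,v5) [--+] → (1.10347, 0.196, 0.999127)–(0, 0.196, 1.4206)  len=1.1812
  (v8,v6,v7) [--+] → (0, 0.196, -1.4206)–(1.10347, 0.196, -0.999127)  len=1.1812
  (v9,v8,v1) [--+] → (1.34574, 0.196, -0.756862)–(1.34574, 0.196, 0.756862)  len=1.5137

Chained into 1 loop(s):
  loop 1: 10 segments, perimeter = 9.1228
Total perimeter = 9.123


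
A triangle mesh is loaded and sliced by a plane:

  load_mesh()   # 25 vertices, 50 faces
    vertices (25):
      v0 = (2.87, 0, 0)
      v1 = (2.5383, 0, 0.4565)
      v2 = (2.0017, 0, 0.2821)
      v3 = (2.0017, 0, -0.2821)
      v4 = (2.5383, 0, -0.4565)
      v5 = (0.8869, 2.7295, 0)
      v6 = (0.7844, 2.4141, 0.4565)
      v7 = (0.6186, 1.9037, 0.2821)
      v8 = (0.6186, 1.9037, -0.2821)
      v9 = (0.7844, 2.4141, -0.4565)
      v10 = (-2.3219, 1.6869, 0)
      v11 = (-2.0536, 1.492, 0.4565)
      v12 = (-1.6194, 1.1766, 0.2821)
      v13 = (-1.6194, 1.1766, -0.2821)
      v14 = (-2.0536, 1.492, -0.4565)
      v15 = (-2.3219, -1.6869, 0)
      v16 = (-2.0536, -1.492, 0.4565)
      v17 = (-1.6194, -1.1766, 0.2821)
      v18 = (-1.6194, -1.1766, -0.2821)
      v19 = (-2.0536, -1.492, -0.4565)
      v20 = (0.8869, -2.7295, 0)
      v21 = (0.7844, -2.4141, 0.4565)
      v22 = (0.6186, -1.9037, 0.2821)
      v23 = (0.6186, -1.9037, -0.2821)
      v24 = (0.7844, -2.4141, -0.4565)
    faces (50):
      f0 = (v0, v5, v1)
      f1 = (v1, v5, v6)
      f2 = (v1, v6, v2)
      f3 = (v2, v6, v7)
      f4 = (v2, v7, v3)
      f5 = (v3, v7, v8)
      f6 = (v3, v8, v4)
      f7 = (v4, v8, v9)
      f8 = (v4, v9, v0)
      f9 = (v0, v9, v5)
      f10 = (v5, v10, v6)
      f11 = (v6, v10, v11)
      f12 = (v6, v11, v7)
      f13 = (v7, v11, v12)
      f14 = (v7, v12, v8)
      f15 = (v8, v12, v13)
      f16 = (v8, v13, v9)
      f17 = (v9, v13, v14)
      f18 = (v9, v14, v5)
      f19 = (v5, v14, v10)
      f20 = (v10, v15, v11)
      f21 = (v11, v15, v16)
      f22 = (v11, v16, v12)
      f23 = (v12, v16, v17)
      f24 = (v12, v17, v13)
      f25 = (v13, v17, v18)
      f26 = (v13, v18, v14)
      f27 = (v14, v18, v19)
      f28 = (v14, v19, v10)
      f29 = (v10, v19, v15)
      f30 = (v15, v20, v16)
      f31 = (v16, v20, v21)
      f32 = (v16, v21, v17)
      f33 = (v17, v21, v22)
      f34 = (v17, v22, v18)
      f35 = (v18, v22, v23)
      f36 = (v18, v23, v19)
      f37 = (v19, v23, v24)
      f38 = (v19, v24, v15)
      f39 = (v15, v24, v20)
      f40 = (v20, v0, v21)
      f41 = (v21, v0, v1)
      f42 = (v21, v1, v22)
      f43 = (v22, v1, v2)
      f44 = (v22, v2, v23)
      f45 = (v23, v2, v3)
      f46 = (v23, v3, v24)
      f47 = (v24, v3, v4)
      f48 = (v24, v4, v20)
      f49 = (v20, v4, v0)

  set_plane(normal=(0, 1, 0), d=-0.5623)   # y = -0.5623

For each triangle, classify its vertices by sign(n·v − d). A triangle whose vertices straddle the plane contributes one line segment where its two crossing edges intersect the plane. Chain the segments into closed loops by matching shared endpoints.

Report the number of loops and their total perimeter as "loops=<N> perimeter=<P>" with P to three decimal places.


Straddling triangles (20 of 50):
  (v10,v15,v11) [+-+] → (-2.3219, -0.5623, 0)–(-2.22698, -0.5623, 0.161496)  len=0.1873
  (v11,v15,v16) [+--] → (-2.22698, -0.5623, 0.161496)–(-2.0536, -0.5623, 0.4565)  len=0.3422
  (v11,v16,v12) [+-+] → (-2.0536, -0.5623, 0.4565)–(-1.90233, -0.5623, 0.395742)  len=0.1630
  (v12,v16,v17) [+--] → (-1.90233, -0.5623, 0.395742)–(-1.6194, -0.5623, 0.2821)  len=0.3049
  (v12,v17,v13) [+-+] → (-1.6194, -0.5623, 0.2821)–(-1.6194, -0.5623, 0.134816)  len=0.1473
  (v13,v17,v18) [+--] → (-1.6194, -0.5623, 0.134816)–(-1.6194, -0.5623, -0.2821)  len=0.4169
  (v13,v18,v14) [+-+] → (-1.6194, -0.5623, -0.2821)–(-1.71935, -0.5623, -0.322246)  len=0.1077
  (v14,v18,v19) [+--] → (-1.71935, -0.5623, -0.322246)–(-2.0536, -0.5623, -0.4565)  len=0.3602
  (v14,v19,v10) [+-+] → (-2.0536, -0.5623, -0.4565)–(-2.13207, -0.5623, -0.322992)  len=0.1549
  (v10,v19,v15) [+--] → (-2.13207, -0.5623, -0.322992)–(-2.3219, -0.5623, 0)  len=0.3746
  (v20,v0,v21) [-+-] → (2.46146, -0.5623, 0)–(2.38422, -0.5623, 0.106329)  len=0.1314
  (v21,v0,v1) [-++] → (2.38422, -0.5623, 0.106329)–(2.12978, -0.5623, 0.4565)  len=0.4328
  (v21,v1,v22) [-+-] → (2.12978, -0.5623, 0.4565)–(1.97127, -0.5623, 0.404987)  len=0.1667
  (v22,v1,v2) [-++] → (1.97127, -0.5623, 0.404987)–(1.59317, -0.5623, 0.2821)  len=0.3976
  (v22,v2,v23) [-+-] → (1.59317, -0.5623, 0.2821)–(1.59317, -0.5623, 0.115451)  len=0.1666
  (v23,v2,v3) [-++] → (1.59317, -0.5623, 0.115451)–(1.59317, -0.5623, -0.2821)  len=0.3976
  (v23,v3,v24) [-+-] → (1.59317, -0.5623, -0.2821)–(1.71816, -0.5623, -0.322722)  len=0.1314
  (v24,v3,v4) [-++] → (1.71816, -0.5623, -0.322722)–(2.12978, -0.5623, -0.4565)  len=0.4328
  (v24,v4,v20) [-+-] → (2.12978, -0.5623, -0.4565)–(2.1981, -0.5623, -0.362457)  len=0.1162
  (v20,v4,v0) [-++] → (2.1981, -0.5623, -0.362457)–(2.46146, -0.5623, 0)  len=0.4480

Chained into 2 loop(s):
  loop 1: 10 segments, perimeter = 2.5590
  loop 2: 10 segments, perimeter = 2.8212
Total perimeter = 5.380

loops=2 perimeter=5.380
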